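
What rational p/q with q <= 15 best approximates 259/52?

Expand x = 259/52 as a continued fraction with the Euclidean algorithm:
  259 = 4*52 + 51, so a_0 = 4.
  52 = 1*51 + 1, so a_1 = 1.
  51 = 51*1 + 0, so a_2 = 51.
so x = [4; 1, 51].
Convergents (p_i = a_i*p_{i-1} + p_{i-2}, q_i = a_i*q_{i-1} + q_{i-2} with p_{-2}=0, p_{-1}=1, q_{-2}=1, q_{-1}=0), until the denominator exceeds 15:
  i=0: a_0=4, p_0 = 4*1 + 0 = 4, q_0 = 4*0 + 1 = 1.
  i=1: a_1=1, p_1 = 1*4 + 1 = 5, q_1 = 1*1 + 0 = 1.
  i=2: a_2=51, p_2 = 51*5 + 4 = 259, q_2 = 51*1 + 1 = 52.
q_2 = 52 > 15, so the last convergent with denominator <= 15 is p_1/q_1 = 5/1.
The closest fraction with denominator <= 15 is either p_1/q_1 or the intermediate fraction (k*p_1 + p_0)/(k*q_1 + q_0) with the largest k >= 1 whose denominator stays <= 15; these approach x as k grows, and every other convergent or intermediate fraction in range is farther away.
Largest k: floor((15 - q_0)/q_1) = floor((15 - 1)/1) = 14.
That gives (14*5 + 4)/(14*1 + 1) = 74/15.
Compare the errors: |x - 5/1| = |259*1 - 5*52|/(52*1) = 1/52, and |x - 74/15| = |259*15 - 74*52|/(52*15) = 37/780.
Cross-multiplying, 1*780 = 780 < 1924 = 37*52, so 1/52 is smaller: the convergent 5/1 is closer to x than 74/15.

5/1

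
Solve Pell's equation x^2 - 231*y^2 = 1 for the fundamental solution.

(x, y) = (76, 5)

First expand sqrt(231) as a continued fraction. With x_i = (sqrt(231) + m_i)/d_i and (m_0, d_0) = (0, 1): a_0 = floor(sqrt(231)) = 15, since 15^2 = 225 <= 231 < 256 = 16^2.
Iterate m_{i+1} = d_i*a_i - m_i, d_{i+1} = (231 - m_{i+1}^2)/d_i, a_{i+1} = floor((a_0 + m_{i+1})/d_{i+1}):
  m_1 = 1*15 - 0 = 15, d_1 = (231 - 15^2)/1 = 6/1 = 6, a_1 = floor((15 + 15)/6) = 5.
  m_2 = 6*5 - 15 = 15, d_2 = (231 - 15^2)/6 = 6/6 = 1, a_2 = floor((15 + 15)/1) = 30.
  m_3 = 1*30 - 15 = 15, d_3 = (231 - 15^2)/1 = 6/1 = 6: (m_3, d_3) = (m_1, d_1) = (15, 6), so from here the quotients repeat a_1, a_2; the period length is 2.
So sqrt(231) = [15; (5, 30)] with period length k = 2.
k is even, so the fundamental solution of x^2 - 231y^2 = 1 is (p_{k-1}, q_{k-1}) = (p_1, q_1); compute convergents through index 1.
Convergents (p_i = a_i*p_{i-1} + p_{i-2}, q_i = a_i*q_{i-1} + q_{i-2} with p_{-2}=0, p_{-1}=1, q_{-2}=1, q_{-1}=0):
  i=0: a_0=15, p_0 = 15*1 + 0 = 15, q_0 = 15*0 + 1 = 1.
  i=1: a_1=5, p_1 = 5*15 + 1 = 76, q_1 = 5*1 + 0 = 5.
Check: 76^2 - 231*5^2 = 5776 - 5775 = 1, so (x, y) = (76, 5) solves the equation, and by the theorem it is the least positive solution.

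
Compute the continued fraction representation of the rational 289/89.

Run the Euclidean algorithm on 289 and 89; the successive quotients are the partial quotients a_0, a_1, ... (each step inverts the fractional part left over by the previous one):
  289 = 3*89 + 22, so a_0 = 3.
  89 = 4*22 + 1, so a_1 = 4.
  22 = 22*1 + 0, so a_2 = 22.
The remainder reaches 0 after 3 divisions, so the expansion has 3 partial quotients, read off in order.

[3; 4, 22]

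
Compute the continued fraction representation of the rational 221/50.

Run the Euclidean algorithm on 221 and 50; the successive quotients are the partial quotients a_0, a_1, ... (each step inverts the fractional part left over by the previous one):
  221 = 4*50 + 21, so a_0 = 4.
  50 = 2*21 + 8, so a_1 = 2.
  21 = 2*8 + 5, so a_2 = 2.
  8 = 1*5 + 3, so a_3 = 1.
  5 = 1*3 + 2, so a_4 = 1.
  3 = 1*2 + 1, so a_5 = 1.
  2 = 2*1 + 0, so a_6 = 2.
The remainder reaches 0 after 7 divisions, so the expansion has 7 partial quotients, read off in order.

[4; 2, 2, 1, 1, 1, 2]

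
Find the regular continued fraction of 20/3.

Run the Euclidean algorithm on 20 and 3; the successive quotients are the partial quotients a_0, a_1, ... (each step inverts the fractional part left over by the previous one):
  20 = 6*3 + 2, so a_0 = 6.
  3 = 1*2 + 1, so a_1 = 1.
  2 = 2*1 + 0, so a_2 = 2.
The remainder reaches 0 after 3 divisions, so the expansion has 3 partial quotients, read off in order.

[6; 1, 2]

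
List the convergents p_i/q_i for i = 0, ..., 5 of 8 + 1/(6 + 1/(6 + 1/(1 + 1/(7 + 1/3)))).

8/1, 49/6, 302/37, 351/43, 2759/338, 8628/1057

Using the convergent recurrence p_i = a_i*p_{i-1} + p_{i-2}, q_i = a_i*q_{i-1} + q_{i-2} with p_{-2}=0, p_{-1}=1, q_{-2}=1, q_{-1}=0:
  i=0: a_0=8, p_0 = 8*1 + 0 = 8, q_0 = 8*0 + 1 = 1.
  i=1: a_1=6, p_1 = 6*8 + 1 = 49, q_1 = 6*1 + 0 = 6.
  i=2: a_2=6, p_2 = 6*49 + 8 = 302, q_2 = 6*6 + 1 = 37.
  i=3: a_3=1, p_3 = 1*302 + 49 = 351, q_3 = 1*37 + 6 = 43.
  i=4: a_4=7, p_4 = 7*351 + 302 = 2759, q_4 = 7*43 + 37 = 338.
  i=5: a_5=3, p_5 = 3*2759 + 351 = 8628, q_5 = 3*338 + 43 = 1057.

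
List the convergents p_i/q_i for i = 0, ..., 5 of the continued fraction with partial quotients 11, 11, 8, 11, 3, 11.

11/1, 122/11, 987/89, 10979/990, 33924/3059, 384143/34639

Using the convergent recurrence p_i = a_i*p_{i-1} + p_{i-2}, q_i = a_i*q_{i-1} + q_{i-2} with p_{-2}=0, p_{-1}=1, q_{-2}=1, q_{-1}=0:
  i=0: a_0=11, p_0 = 11*1 + 0 = 11, q_0 = 11*0 + 1 = 1.
  i=1: a_1=11, p_1 = 11*11 + 1 = 122, q_1 = 11*1 + 0 = 11.
  i=2: a_2=8, p_2 = 8*122 + 11 = 987, q_2 = 8*11 + 1 = 89.
  i=3: a_3=11, p_3 = 11*987 + 122 = 10979, q_3 = 11*89 + 11 = 990.
  i=4: a_4=3, p_4 = 3*10979 + 987 = 33924, q_4 = 3*990 + 89 = 3059.
  i=5: a_5=11, p_5 = 11*33924 + 10979 = 384143, q_5 = 11*3059 + 990 = 34639.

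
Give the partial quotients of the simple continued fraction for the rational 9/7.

Run the Euclidean algorithm on 9 and 7; the successive quotients are the partial quotients a_0, a_1, ... (each step inverts the fractional part left over by the previous one):
  9 = 1*7 + 2, so a_0 = 1.
  7 = 3*2 + 1, so a_1 = 3.
  2 = 2*1 + 0, so a_2 = 2.
The remainder reaches 0 after 3 divisions, so the expansion has 3 partial quotients, read off in order.

[1; 3, 2]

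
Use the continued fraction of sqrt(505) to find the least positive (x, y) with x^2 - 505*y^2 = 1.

(x, y) = (809, 36)

First expand sqrt(505) as a continued fraction. With x_i = (sqrt(505) + m_i)/d_i and (m_0, d_0) = (0, 1): a_0 = floor(sqrt(505)) = 22, since 22^2 = 484 <= 505 < 529 = 23^2.
Iterate m_{i+1} = d_i*a_i - m_i, d_{i+1} = (505 - m_{i+1}^2)/d_i, a_{i+1} = floor((a_0 + m_{i+1})/d_{i+1}):
  m_1 = 1*22 - 0 = 22, d_1 = (505 - 22^2)/1 = 21/1 = 21, a_1 = floor((22 + 22)/21) = 2.
  m_2 = 21*2 - 22 = 20, d_2 = (505 - 20^2)/21 = 105/21 = 5, a_2 = floor((22 + 20)/5) = 8.
  m_3 = 5*8 - 20 = 20, d_3 = (505 - 20^2)/5 = 105/5 = 21, a_3 = floor((22 + 20)/21) = 2.
  m_4 = 21*2 - 20 = 22, d_4 = (505 - 22^2)/21 = 21/21 = 1, a_4 = floor((22 + 22)/1) = 44.
  m_5 = 1*44 - 22 = 22, d_5 = (505 - 22^2)/1 = 21/1 = 21: (m_5, d_5) = (m_1, d_1) = (22, 21), so from here the quotients repeat a_1, ..., a_4; the period length is 4.
So sqrt(505) = [22; (2, 8, 2, 44)] with period length k = 4.
k is even, so the fundamental solution of x^2 - 505y^2 = 1 is (p_{k-1}, q_{k-1}) = (p_3, q_3); compute convergents through index 3.
Convergents (p_i = a_i*p_{i-1} + p_{i-2}, q_i = a_i*q_{i-1} + q_{i-2} with p_{-2}=0, p_{-1}=1, q_{-2}=1, q_{-1}=0):
  i=0: a_0=22, p_0 = 22*1 + 0 = 22, q_0 = 22*0 + 1 = 1.
  i=1: a_1=2, p_1 = 2*22 + 1 = 45, q_1 = 2*1 + 0 = 2.
  i=2: a_2=8, p_2 = 8*45 + 22 = 382, q_2 = 8*2 + 1 = 17.
  i=3: a_3=2, p_3 = 2*382 + 45 = 809, q_3 = 2*17 + 2 = 36.
Check: 809^2 - 505*36^2 = 654481 - 654480 = 1, so (x, y) = (809, 36) solves the equation, and by the theorem it is the least positive solution.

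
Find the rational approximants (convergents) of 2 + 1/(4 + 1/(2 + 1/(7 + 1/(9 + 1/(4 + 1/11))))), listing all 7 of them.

Using the convergent recurrence p_i = a_i*p_{i-1} + p_{i-2}, q_i = a_i*q_{i-1} + q_{i-2} with p_{-2}=0, p_{-1}=1, q_{-2}=1, q_{-1}=0:
  i=0: a_0=2, p_0 = 2*1 + 0 = 2, q_0 = 2*0 + 1 = 1.
  i=1: a_1=4, p_1 = 4*2 + 1 = 9, q_1 = 4*1 + 0 = 4.
  i=2: a_2=2, p_2 = 2*9 + 2 = 20, q_2 = 2*4 + 1 = 9.
  i=3: a_3=7, p_3 = 7*20 + 9 = 149, q_3 = 7*9 + 4 = 67.
  i=4: a_4=9, p_4 = 9*149 + 20 = 1361, q_4 = 9*67 + 9 = 612.
  i=5: a_5=4, p_5 = 4*1361 + 149 = 5593, q_5 = 4*612 + 67 = 2515.
  i=6: a_6=11, p_6 = 11*5593 + 1361 = 62884, q_6 = 11*2515 + 612 = 28277.

2/1, 9/4, 20/9, 149/67, 1361/612, 5593/2515, 62884/28277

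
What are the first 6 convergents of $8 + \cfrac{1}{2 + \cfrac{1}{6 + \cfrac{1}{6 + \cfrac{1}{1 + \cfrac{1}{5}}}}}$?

8/1, 17/2, 110/13, 677/80, 787/93, 4612/545

Using the convergent recurrence p_i = a_i*p_{i-1} + p_{i-2}, q_i = a_i*q_{i-1} + q_{i-2} with p_{-2}=0, p_{-1}=1, q_{-2}=1, q_{-1}=0:
  i=0: a_0=8, p_0 = 8*1 + 0 = 8, q_0 = 8*0 + 1 = 1.
  i=1: a_1=2, p_1 = 2*8 + 1 = 17, q_1 = 2*1 + 0 = 2.
  i=2: a_2=6, p_2 = 6*17 + 8 = 110, q_2 = 6*2 + 1 = 13.
  i=3: a_3=6, p_3 = 6*110 + 17 = 677, q_3 = 6*13 + 2 = 80.
  i=4: a_4=1, p_4 = 1*677 + 110 = 787, q_4 = 1*80 + 13 = 93.
  i=5: a_5=5, p_5 = 5*787 + 677 = 4612, q_5 = 5*93 + 80 = 545.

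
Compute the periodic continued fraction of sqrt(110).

Write x_i = (sqrt(110) + m_i)/d_i with (m_0, d_0) = (0, 1). a_0 = floor(sqrt(110)) = 10, since 10^2 = 100 <= 110 < 121 = 11^2.
Iterate m_{i+1} = d_i*a_i - m_i, d_{i+1} = (110 - m_{i+1}^2)/d_i, a_{i+1} = floor((a_0 + m_{i+1})/d_{i+1}):
  m_1 = 1*10 - 0 = 10, d_1 = (110 - 10^2)/1 = 10/1 = 10, a_1 = floor((10 + 10)/10) = 2.
  m_2 = 10*2 - 10 = 10, d_2 = (110 - 10^2)/10 = 10/10 = 1, a_2 = floor((10 + 10)/1) = 20.
  m_3 = 1*20 - 10 = 10, d_3 = (110 - 10^2)/1 = 10/1 = 10: (m_3, d_3) = (m_1, d_1) = (10, 10), so from here the quotients repeat a_1, a_2; the period length is 2.
Hence the expansion of sqrt(110) is a_0 = 10 followed by the repeating block 2, 20 (period 2).

[10; (2, 20)]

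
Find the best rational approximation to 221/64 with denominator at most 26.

38/11

Expand x = 221/64 as a continued fraction with the Euclidean algorithm:
  221 = 3*64 + 29, so a_0 = 3.
  64 = 2*29 + 6, so a_1 = 2.
  29 = 4*6 + 5, so a_2 = 4.
  6 = 1*5 + 1, so a_3 = 1.
  5 = 5*1 + 0, so a_4 = 5.
so x = [3; 2, 4, 1, 5].
Convergents (p_i = a_i*p_{i-1} + p_{i-2}, q_i = a_i*q_{i-1} + q_{i-2} with p_{-2}=0, p_{-1}=1, q_{-2}=1, q_{-1}=0), until the denominator exceeds 26:
  i=0: a_0=3, p_0 = 3*1 + 0 = 3, q_0 = 3*0 + 1 = 1.
  i=1: a_1=2, p_1 = 2*3 + 1 = 7, q_1 = 2*1 + 0 = 2.
  i=2: a_2=4, p_2 = 4*7 + 3 = 31, q_2 = 4*2 + 1 = 9.
  i=3: a_3=1, p_3 = 1*31 + 7 = 38, q_3 = 1*9 + 2 = 11.
  i=4: a_4=5, p_4 = 5*38 + 31 = 221, q_4 = 5*11 + 9 = 64.
q_4 = 64 > 26, so the last convergent with denominator <= 26 is p_3/q_3 = 38/11.
The closest fraction with denominator <= 26 is either p_3/q_3 or the intermediate fraction (k*p_3 + p_2)/(k*q_3 + q_2) with the largest k >= 1 whose denominator stays <= 26; these approach x as k grows, and every other convergent or intermediate fraction in range is farther away.
Largest k: floor((26 - q_2)/q_3) = floor((26 - 9)/11) = 1.
That gives (1*38 + 31)/(1*11 + 9) = 69/20.
Compare the errors: |x - 38/11| = |221*11 - 38*64|/(64*11) = 1/704, and |x - 69/20| = |221*20 - 69*64|/(64*20) = 4/1280.
Cross-multiplying, 1*1280 = 1280 < 2816 = 4*704, so 1/704 is smaller: the convergent 38/11 is closer to x than 69/20.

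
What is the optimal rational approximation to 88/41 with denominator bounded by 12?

Expand x = 88/41 as a continued fraction with the Euclidean algorithm:
  88 = 2*41 + 6, so a_0 = 2.
  41 = 6*6 + 5, so a_1 = 6.
  6 = 1*5 + 1, so a_2 = 1.
  5 = 5*1 + 0, so a_3 = 5.
so x = [2; 6, 1, 5].
Convergents (p_i = a_i*p_{i-1} + p_{i-2}, q_i = a_i*q_{i-1} + q_{i-2} with p_{-2}=0, p_{-1}=1, q_{-2}=1, q_{-1}=0), until the denominator exceeds 12:
  i=0: a_0=2, p_0 = 2*1 + 0 = 2, q_0 = 2*0 + 1 = 1.
  i=1: a_1=6, p_1 = 6*2 + 1 = 13, q_1 = 6*1 + 0 = 6.
  i=2: a_2=1, p_2 = 1*13 + 2 = 15, q_2 = 1*6 + 1 = 7.
  i=3: a_3=5, p_3 = 5*15 + 13 = 88, q_3 = 5*7 + 6 = 41.
q_3 = 41 > 12, so the last convergent with denominator <= 12 is p_2/q_2 = 15/7.
The closest fraction with denominator <= 12 is either p_2/q_2 or the intermediate fraction (k*p_2 + p_1)/(k*q_2 + q_1) with the largest k >= 1 whose denominator stays <= 12; these approach x as k grows, and every other convergent or intermediate fraction in range is farther away.
Largest k: floor((12 - q_1)/q_2) = floor((12 - 6)/7) = 0.
Since k = 0, no intermediate fraction beyond p_2/q_2 has denominator <= 12, so the convergent 15/7 is the closest (its error is |88*7 - 15*41|/(41*7) = 1/287).

15/7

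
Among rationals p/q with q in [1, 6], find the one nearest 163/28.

35/6

Expand x = 163/28 as a continued fraction with the Euclidean algorithm:
  163 = 5*28 + 23, so a_0 = 5.
  28 = 1*23 + 5, so a_1 = 1.
  23 = 4*5 + 3, so a_2 = 4.
  5 = 1*3 + 2, so a_3 = 1.
  3 = 1*2 + 1, so a_4 = 1.
  2 = 2*1 + 0, so a_5 = 2.
so x = [5; 1, 4, 1, 1, 2].
Convergents (p_i = a_i*p_{i-1} + p_{i-2}, q_i = a_i*q_{i-1} + q_{i-2} with p_{-2}=0, p_{-1}=1, q_{-2}=1, q_{-1}=0), until the denominator exceeds 6:
  i=0: a_0=5, p_0 = 5*1 + 0 = 5, q_0 = 5*0 + 1 = 1.
  i=1: a_1=1, p_1 = 1*5 + 1 = 6, q_1 = 1*1 + 0 = 1.
  i=2: a_2=4, p_2 = 4*6 + 5 = 29, q_2 = 4*1 + 1 = 5.
  i=3: a_3=1, p_3 = 1*29 + 6 = 35, q_3 = 1*5 + 1 = 6.
  i=4: a_4=1, p_4 = 1*35 + 29 = 64, q_4 = 1*6 + 5 = 11.
q_4 = 11 > 6, so the last convergent with denominator <= 6 is p_3/q_3 = 35/6.
The closest fraction with denominator <= 6 is either p_3/q_3 or the intermediate fraction (k*p_3 + p_2)/(k*q_3 + q_2) with the largest k >= 1 whose denominator stays <= 6; these approach x as k grows, and every other convergent or intermediate fraction in range is farther away.
Largest k: floor((6 - q_2)/q_3) = floor((6 - 5)/6) = 0.
Since k = 0, no intermediate fraction beyond p_3/q_3 has denominator <= 6, so the convergent 35/6 is the closest (its error is |163*6 - 35*28|/(28*6) = 2/168).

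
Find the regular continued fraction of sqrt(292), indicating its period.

[17; (11, 2, 1, 3, 8, 3, 1, 2, 11, 34)]

Write x_i = (sqrt(292) + m_i)/d_i with (m_0, d_0) = (0, 1). a_0 = floor(sqrt(292)) = 17, since 17^2 = 289 <= 292 < 324 = 18^2.
Iterate m_{i+1} = d_i*a_i - m_i, d_{i+1} = (292 - m_{i+1}^2)/d_i, a_{i+1} = floor((a_0 + m_{i+1})/d_{i+1}):
  m_1 = 1*17 - 0 = 17, d_1 = (292 - 17^2)/1 = 3/1 = 3, a_1 = floor((17 + 17)/3) = 11.
  m_2 = 3*11 - 17 = 16, d_2 = (292 - 16^2)/3 = 36/3 = 12, a_2 = floor((17 + 16)/12) = 2.
  m_3 = 12*2 - 16 = 8, d_3 = (292 - 8^2)/12 = 228/12 = 19, a_3 = floor((17 + 8)/19) = 1.
  m_4 = 19*1 - 8 = 11, d_4 = (292 - 11^2)/19 = 171/19 = 9, a_4 = floor((17 + 11)/9) = 3.
  m_5 = 9*3 - 11 = 16, d_5 = (292 - 16^2)/9 = 36/9 = 4, a_5 = floor((17 + 16)/4) = 8.
  m_6 = 4*8 - 16 = 16, d_6 = (292 - 16^2)/4 = 36/4 = 9, a_6 = floor((17 + 16)/9) = 3.
  m_7 = 9*3 - 16 = 11, d_7 = (292 - 11^2)/9 = 171/9 = 19, a_7 = floor((17 + 11)/19) = 1.
  m_8 = 19*1 - 11 = 8, d_8 = (292 - 8^2)/19 = 228/19 = 12, a_8 = floor((17 + 8)/12) = 2.
  m_9 = 12*2 - 8 = 16, d_9 = (292 - 16^2)/12 = 36/12 = 3, a_9 = floor((17 + 16)/3) = 11.
  m_10 = 3*11 - 16 = 17, d_10 = (292 - 17^2)/3 = 3/3 = 1, a_10 = floor((17 + 17)/1) = 34.
  m_11 = 1*34 - 17 = 17, d_11 = (292 - 17^2)/1 = 3/1 = 3: (m_11, d_11) = (m_1, d_1) = (17, 3), so from here the quotients repeat a_1, ..., a_10; the period length is 10.
Hence the expansion of sqrt(292) is a_0 = 17 followed by the repeating block 11, 2, 1, 3, 8, 3, 1, 2, 11, 34 (period 10).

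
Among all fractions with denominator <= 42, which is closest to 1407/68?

Expand x = 1407/68 as a continued fraction with the Euclidean algorithm:
  1407 = 20*68 + 47, so a_0 = 20.
  68 = 1*47 + 21, so a_1 = 1.
  47 = 2*21 + 5, so a_2 = 2.
  21 = 4*5 + 1, so a_3 = 4.
  5 = 5*1 + 0, so a_4 = 5.
so x = [20; 1, 2, 4, 5].
Convergents (p_i = a_i*p_{i-1} + p_{i-2}, q_i = a_i*q_{i-1} + q_{i-2} with p_{-2}=0, p_{-1}=1, q_{-2}=1, q_{-1}=0), until the denominator exceeds 42:
  i=0: a_0=20, p_0 = 20*1 + 0 = 20, q_0 = 20*0 + 1 = 1.
  i=1: a_1=1, p_1 = 1*20 + 1 = 21, q_1 = 1*1 + 0 = 1.
  i=2: a_2=2, p_2 = 2*21 + 20 = 62, q_2 = 2*1 + 1 = 3.
  i=3: a_3=4, p_3 = 4*62 + 21 = 269, q_3 = 4*3 + 1 = 13.
  i=4: a_4=5, p_4 = 5*269 + 62 = 1407, q_4 = 5*13 + 3 = 68.
q_4 = 68 > 42, so the last convergent with denominator <= 42 is p_3/q_3 = 269/13.
The closest fraction with denominator <= 42 is either p_3/q_3 or the intermediate fraction (k*p_3 + p_2)/(k*q_3 + q_2) with the largest k >= 1 whose denominator stays <= 42; these approach x as k grows, and every other convergent or intermediate fraction in range is farther away.
Largest k: floor((42 - q_2)/q_3) = floor((42 - 3)/13) = 3.
That gives (3*269 + 62)/(3*13 + 3) = 869/42.
Compare the errors: |x - 269/13| = |1407*13 - 269*68|/(68*13) = 1/884, and |x - 869/42| = |1407*42 - 869*68|/(68*42) = 2/2856.
Cross-multiplying, 2*884 = 1768 < 2856 = 1*2856, so 2/2856 is smaller: the intermediate fraction 869/42 is closer to x than 269/13.

869/42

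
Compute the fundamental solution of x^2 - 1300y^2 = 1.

(x, y) = (649, 18)

First expand sqrt(1300) as a continued fraction. With x_i = (sqrt(1300) + m_i)/d_i and (m_0, d_0) = (0, 1): a_0 = floor(sqrt(1300)) = 36, since 36^2 = 1296 <= 1300 < 1369 = 37^2.
Iterate m_{i+1} = d_i*a_i - m_i, d_{i+1} = (1300 - m_{i+1}^2)/d_i, a_{i+1} = floor((a_0 + m_{i+1})/d_{i+1}):
  m_1 = 1*36 - 0 = 36, d_1 = (1300 - 36^2)/1 = 4/1 = 4, a_1 = floor((36 + 36)/4) = 18.
  m_2 = 4*18 - 36 = 36, d_2 = (1300 - 36^2)/4 = 4/4 = 1, a_2 = floor((36 + 36)/1) = 72.
  m_3 = 1*72 - 36 = 36, d_3 = (1300 - 36^2)/1 = 4/1 = 4: (m_3, d_3) = (m_1, d_1) = (36, 4), so from here the quotients repeat a_1, a_2; the period length is 2.
So sqrt(1300) = [36; (18, 72)] with period length k = 2.
k is even, so the fundamental solution of x^2 - 1300y^2 = 1 is (p_{k-1}, q_{k-1}) = (p_1, q_1); compute convergents through index 1.
Convergents (p_i = a_i*p_{i-1} + p_{i-2}, q_i = a_i*q_{i-1} + q_{i-2} with p_{-2}=0, p_{-1}=1, q_{-2}=1, q_{-1}=0):
  i=0: a_0=36, p_0 = 36*1 + 0 = 36, q_0 = 36*0 + 1 = 1.
  i=1: a_1=18, p_1 = 18*36 + 1 = 649, q_1 = 18*1 + 0 = 18.
Check: 649^2 - 1300*18^2 = 421201 - 421200 = 1, so (x, y) = (649, 18) solves the equation, and by the theorem it is the least positive solution.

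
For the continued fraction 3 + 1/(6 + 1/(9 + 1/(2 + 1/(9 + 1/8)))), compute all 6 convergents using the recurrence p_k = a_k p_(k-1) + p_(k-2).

3/1, 19/6, 174/55, 367/116, 3477/1099, 28183/8908

Using the convergent recurrence p_i = a_i*p_{i-1} + p_{i-2}, q_i = a_i*q_{i-1} + q_{i-2} with p_{-2}=0, p_{-1}=1, q_{-2}=1, q_{-1}=0:
  i=0: a_0=3, p_0 = 3*1 + 0 = 3, q_0 = 3*0 + 1 = 1.
  i=1: a_1=6, p_1 = 6*3 + 1 = 19, q_1 = 6*1 + 0 = 6.
  i=2: a_2=9, p_2 = 9*19 + 3 = 174, q_2 = 9*6 + 1 = 55.
  i=3: a_3=2, p_3 = 2*174 + 19 = 367, q_3 = 2*55 + 6 = 116.
  i=4: a_4=9, p_4 = 9*367 + 174 = 3477, q_4 = 9*116 + 55 = 1099.
  i=5: a_5=8, p_5 = 8*3477 + 367 = 28183, q_5 = 8*1099 + 116 = 8908.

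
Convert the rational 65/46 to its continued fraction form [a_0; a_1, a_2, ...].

Run the Euclidean algorithm on 65 and 46; the successive quotients are the partial quotients a_0, a_1, ... (each step inverts the fractional part left over by the previous one):
  65 = 1*46 + 19, so a_0 = 1.
  46 = 2*19 + 8, so a_1 = 2.
  19 = 2*8 + 3, so a_2 = 2.
  8 = 2*3 + 2, so a_3 = 2.
  3 = 1*2 + 1, so a_4 = 1.
  2 = 2*1 + 0, so a_5 = 2.
The remainder reaches 0 after 6 divisions, so the expansion has 6 partial quotients, read off in order.

[1; 2, 2, 2, 1, 2]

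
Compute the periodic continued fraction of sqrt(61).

[7; (1, 4, 3, 1, 2, 2, 1, 3, 4, 1, 14)]

Write x_i = (sqrt(61) + m_i)/d_i with (m_0, d_0) = (0, 1). a_0 = floor(sqrt(61)) = 7, since 7^2 = 49 <= 61 < 64 = 8^2.
Iterate m_{i+1} = d_i*a_i - m_i, d_{i+1} = (61 - m_{i+1}^2)/d_i, a_{i+1} = floor((a_0 + m_{i+1})/d_{i+1}):
  m_1 = 1*7 - 0 = 7, d_1 = (61 - 7^2)/1 = 12/1 = 12, a_1 = floor((7 + 7)/12) = 1.
  m_2 = 12*1 - 7 = 5, d_2 = (61 - 5^2)/12 = 36/12 = 3, a_2 = floor((7 + 5)/3) = 4.
  m_3 = 3*4 - 5 = 7, d_3 = (61 - 7^2)/3 = 12/3 = 4, a_3 = floor((7 + 7)/4) = 3.
  m_4 = 4*3 - 7 = 5, d_4 = (61 - 5^2)/4 = 36/4 = 9, a_4 = floor((7 + 5)/9) = 1.
  m_5 = 9*1 - 5 = 4, d_5 = (61 - 4^2)/9 = 45/9 = 5, a_5 = floor((7 + 4)/5) = 2.
  m_6 = 5*2 - 4 = 6, d_6 = (61 - 6^2)/5 = 25/5 = 5, a_6 = floor((7 + 6)/5) = 2.
  m_7 = 5*2 - 6 = 4, d_7 = (61 - 4^2)/5 = 45/5 = 9, a_7 = floor((7 + 4)/9) = 1.
  m_8 = 9*1 - 4 = 5, d_8 = (61 - 5^2)/9 = 36/9 = 4, a_8 = floor((7 + 5)/4) = 3.
  m_9 = 4*3 - 5 = 7, d_9 = (61 - 7^2)/4 = 12/4 = 3, a_9 = floor((7 + 7)/3) = 4.
  m_10 = 3*4 - 7 = 5, d_10 = (61 - 5^2)/3 = 36/3 = 12, a_10 = floor((7 + 5)/12) = 1.
  m_11 = 12*1 - 5 = 7, d_11 = (61 - 7^2)/12 = 12/12 = 1, a_11 = floor((7 + 7)/1) = 14.
  m_12 = 1*14 - 7 = 7, d_12 = (61 - 7^2)/1 = 12/1 = 12: (m_12, d_12) = (m_1, d_1) = (7, 12), so from here the quotients repeat a_1, ..., a_11; the period length is 11.
Hence the expansion of sqrt(61) is a_0 = 7 followed by the repeating block 1, 4, 3, 1, 2, 2, 1, 3, 4, 1, 14 (period 11).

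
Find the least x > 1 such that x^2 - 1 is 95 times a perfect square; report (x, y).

First expand sqrt(95) as a continued fraction. With x_i = (sqrt(95) + m_i)/d_i and (m_0, d_0) = (0, 1): a_0 = floor(sqrt(95)) = 9, since 9^2 = 81 <= 95 < 100 = 10^2.
Iterate m_{i+1} = d_i*a_i - m_i, d_{i+1} = (95 - m_{i+1}^2)/d_i, a_{i+1} = floor((a_0 + m_{i+1})/d_{i+1}):
  m_1 = 1*9 - 0 = 9, d_1 = (95 - 9^2)/1 = 14/1 = 14, a_1 = floor((9 + 9)/14) = 1.
  m_2 = 14*1 - 9 = 5, d_2 = (95 - 5^2)/14 = 70/14 = 5, a_2 = floor((9 + 5)/5) = 2.
  m_3 = 5*2 - 5 = 5, d_3 = (95 - 5^2)/5 = 70/5 = 14, a_3 = floor((9 + 5)/14) = 1.
  m_4 = 14*1 - 5 = 9, d_4 = (95 - 9^2)/14 = 14/14 = 1, a_4 = floor((9 + 9)/1) = 18.
  m_5 = 1*18 - 9 = 9, d_5 = (95 - 9^2)/1 = 14/1 = 14: (m_5, d_5) = (m_1, d_1) = (9, 14), so from here the quotients repeat a_1, ..., a_4; the period length is 4.
So sqrt(95) = [9; (1, 2, 1, 18)] with period length k = 4.
k is even, so the fundamental solution of x^2 - 95y^2 = 1 is (p_{k-1}, q_{k-1}) = (p_3, q_3); compute convergents through index 3.
Convergents (p_i = a_i*p_{i-1} + p_{i-2}, q_i = a_i*q_{i-1} + q_{i-2} with p_{-2}=0, p_{-1}=1, q_{-2}=1, q_{-1}=0):
  i=0: a_0=9, p_0 = 9*1 + 0 = 9, q_0 = 9*0 + 1 = 1.
  i=1: a_1=1, p_1 = 1*9 + 1 = 10, q_1 = 1*1 + 0 = 1.
  i=2: a_2=2, p_2 = 2*10 + 9 = 29, q_2 = 2*1 + 1 = 3.
  i=3: a_3=1, p_3 = 1*29 + 10 = 39, q_3 = 1*3 + 1 = 4.
Check: 39^2 - 95*4^2 = 1521 - 1520 = 1, so (x, y) = (39, 4) solves the equation, and by the theorem it is the least positive solution.

(x, y) = (39, 4)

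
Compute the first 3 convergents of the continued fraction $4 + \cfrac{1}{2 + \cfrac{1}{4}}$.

4/1, 9/2, 40/9

Using the convergent recurrence p_i = a_i*p_{i-1} + p_{i-2}, q_i = a_i*q_{i-1} + q_{i-2} with p_{-2}=0, p_{-1}=1, q_{-2}=1, q_{-1}=0:
  i=0: a_0=4, p_0 = 4*1 + 0 = 4, q_0 = 4*0 + 1 = 1.
  i=1: a_1=2, p_1 = 2*4 + 1 = 9, q_1 = 2*1 + 0 = 2.
  i=2: a_2=4, p_2 = 4*9 + 4 = 40, q_2 = 4*2 + 1 = 9.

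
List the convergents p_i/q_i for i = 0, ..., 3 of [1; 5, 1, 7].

1/1, 6/5, 7/6, 55/47

Using the convergent recurrence p_i = a_i*p_{i-1} + p_{i-2}, q_i = a_i*q_{i-1} + q_{i-2} with p_{-2}=0, p_{-1}=1, q_{-2}=1, q_{-1}=0:
  i=0: a_0=1, p_0 = 1*1 + 0 = 1, q_0 = 1*0 + 1 = 1.
  i=1: a_1=5, p_1 = 5*1 + 1 = 6, q_1 = 5*1 + 0 = 5.
  i=2: a_2=1, p_2 = 1*6 + 1 = 7, q_2 = 1*5 + 1 = 6.
  i=3: a_3=7, p_3 = 7*7 + 6 = 55, q_3 = 7*6 + 5 = 47.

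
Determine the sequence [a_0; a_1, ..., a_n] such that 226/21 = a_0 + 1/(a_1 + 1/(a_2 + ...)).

[10; 1, 3, 5]

Run the Euclidean algorithm on 226 and 21; the successive quotients are the partial quotients a_0, a_1, ... (each step inverts the fractional part left over by the previous one):
  226 = 10*21 + 16, so a_0 = 10.
  21 = 1*16 + 5, so a_1 = 1.
  16 = 3*5 + 1, so a_2 = 3.
  5 = 5*1 + 0, so a_3 = 5.
The remainder reaches 0 after 4 divisions, so the expansion has 4 partial quotients, read off in order.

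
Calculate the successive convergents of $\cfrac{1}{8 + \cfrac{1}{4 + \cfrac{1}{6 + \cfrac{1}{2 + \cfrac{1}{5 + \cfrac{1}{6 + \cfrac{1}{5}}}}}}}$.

0/1, 1/8, 4/33, 25/206, 54/445, 295/2431, 1824/15031, 9415/77586

Using the convergent recurrence p_i = a_i*p_{i-1} + p_{i-2}, q_i = a_i*q_{i-1} + q_{i-2} with p_{-2}=0, p_{-1}=1, q_{-2}=1, q_{-1}=0:
  i=0: a_0=0, p_0 = 0*1 + 0 = 0, q_0 = 0*0 + 1 = 1.
  i=1: a_1=8, p_1 = 8*0 + 1 = 1, q_1 = 8*1 + 0 = 8.
  i=2: a_2=4, p_2 = 4*1 + 0 = 4, q_2 = 4*8 + 1 = 33.
  i=3: a_3=6, p_3 = 6*4 + 1 = 25, q_3 = 6*33 + 8 = 206.
  i=4: a_4=2, p_4 = 2*25 + 4 = 54, q_4 = 2*206 + 33 = 445.
  i=5: a_5=5, p_5 = 5*54 + 25 = 295, q_5 = 5*445 + 206 = 2431.
  i=6: a_6=6, p_6 = 6*295 + 54 = 1824, q_6 = 6*2431 + 445 = 15031.
  i=7: a_7=5, p_7 = 5*1824 + 295 = 9415, q_7 = 5*15031 + 2431 = 77586.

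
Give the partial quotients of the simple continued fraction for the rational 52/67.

[0; 1, 3, 2, 7]

Run the Euclidean algorithm on 52 and 67; the successive quotients are the partial quotients a_0, a_1, ... (each step inverts the fractional part left over by the previous one):
  52 = 0*67 + 52, so a_0 = 0.
  67 = 1*52 + 15, so a_1 = 1.
  52 = 3*15 + 7, so a_2 = 3.
  15 = 2*7 + 1, so a_3 = 2.
  7 = 7*1 + 0, so a_4 = 7.
The remainder reaches 0 after 5 divisions, so the expansion has 5 partial quotients, read off in order.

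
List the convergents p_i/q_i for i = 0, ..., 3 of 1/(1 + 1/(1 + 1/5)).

Using the convergent recurrence p_i = a_i*p_{i-1} + p_{i-2}, q_i = a_i*q_{i-1} + q_{i-2} with p_{-2}=0, p_{-1}=1, q_{-2}=1, q_{-1}=0:
  i=0: a_0=0, p_0 = 0*1 + 0 = 0, q_0 = 0*0 + 1 = 1.
  i=1: a_1=1, p_1 = 1*0 + 1 = 1, q_1 = 1*1 + 0 = 1.
  i=2: a_2=1, p_2 = 1*1 + 0 = 1, q_2 = 1*1 + 1 = 2.
  i=3: a_3=5, p_3 = 5*1 + 1 = 6, q_3 = 5*2 + 1 = 11.

0/1, 1/1, 1/2, 6/11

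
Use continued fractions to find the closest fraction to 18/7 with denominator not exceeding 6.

Expand x = 18/7 as a continued fraction with the Euclidean algorithm:
  18 = 2*7 + 4, so a_0 = 2.
  7 = 1*4 + 3, so a_1 = 1.
  4 = 1*3 + 1, so a_2 = 1.
  3 = 3*1 + 0, so a_3 = 3.
so x = [2; 1, 1, 3].
Convergents (p_i = a_i*p_{i-1} + p_{i-2}, q_i = a_i*q_{i-1} + q_{i-2} with p_{-2}=0, p_{-1}=1, q_{-2}=1, q_{-1}=0), until the denominator exceeds 6:
  i=0: a_0=2, p_0 = 2*1 + 0 = 2, q_0 = 2*0 + 1 = 1.
  i=1: a_1=1, p_1 = 1*2 + 1 = 3, q_1 = 1*1 + 0 = 1.
  i=2: a_2=1, p_2 = 1*3 + 2 = 5, q_2 = 1*1 + 1 = 2.
  i=3: a_3=3, p_3 = 3*5 + 3 = 18, q_3 = 3*2 + 1 = 7.
q_3 = 7 > 6, so the last convergent with denominator <= 6 is p_2/q_2 = 5/2.
The closest fraction with denominator <= 6 is either p_2/q_2 or the intermediate fraction (k*p_2 + p_1)/(k*q_2 + q_1) with the largest k >= 1 whose denominator stays <= 6; these approach x as k grows, and every other convergent or intermediate fraction in range is farther away.
Largest k: floor((6 - q_1)/q_2) = floor((6 - 1)/2) = 2.
That gives (2*5 + 3)/(2*2 + 1) = 13/5.
Compare the errors: |x - 5/2| = |18*2 - 5*7|/(7*2) = 1/14, and |x - 13/5| = |18*5 - 13*7|/(7*5) = 1/35.
Cross-multiplying, 1*14 = 14 < 35 = 1*35, so 1/35 is smaller: the intermediate fraction 13/5 is closer to x than 5/2.

13/5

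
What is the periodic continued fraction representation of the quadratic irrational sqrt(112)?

Write x_i = (sqrt(112) + m_i)/d_i with (m_0, d_0) = (0, 1). a_0 = floor(sqrt(112)) = 10, since 10^2 = 100 <= 112 < 121 = 11^2.
Iterate m_{i+1} = d_i*a_i - m_i, d_{i+1} = (112 - m_{i+1}^2)/d_i, a_{i+1} = floor((a_0 + m_{i+1})/d_{i+1}):
  m_1 = 1*10 - 0 = 10, d_1 = (112 - 10^2)/1 = 12/1 = 12, a_1 = floor((10 + 10)/12) = 1.
  m_2 = 12*1 - 10 = 2, d_2 = (112 - 2^2)/12 = 108/12 = 9, a_2 = floor((10 + 2)/9) = 1.
  m_3 = 9*1 - 2 = 7, d_3 = (112 - 7^2)/9 = 63/9 = 7, a_3 = floor((10 + 7)/7) = 2.
  m_4 = 7*2 - 7 = 7, d_4 = (112 - 7^2)/7 = 63/7 = 9, a_4 = floor((10 + 7)/9) = 1.
  m_5 = 9*1 - 7 = 2, d_5 = (112 - 2^2)/9 = 108/9 = 12, a_5 = floor((10 + 2)/12) = 1.
  m_6 = 12*1 - 2 = 10, d_6 = (112 - 10^2)/12 = 12/12 = 1, a_6 = floor((10 + 10)/1) = 20.
  m_7 = 1*20 - 10 = 10, d_7 = (112 - 10^2)/1 = 12/1 = 12: (m_7, d_7) = (m_1, d_1) = (10, 12), so from here the quotients repeat a_1, ..., a_6; the period length is 6.
Hence the expansion of sqrt(112) is a_0 = 10 followed by the repeating block 1, 1, 2, 1, 1, 20 (period 6).

[10; (1, 1, 2, 1, 1, 20)]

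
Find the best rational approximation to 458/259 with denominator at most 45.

Expand x = 458/259 as a continued fraction with the Euclidean algorithm:
  458 = 1*259 + 199, so a_0 = 1.
  259 = 1*199 + 60, so a_1 = 1.
  199 = 3*60 + 19, so a_2 = 3.
  60 = 3*19 + 3, so a_3 = 3.
  19 = 6*3 + 1, so a_4 = 6.
  3 = 3*1 + 0, so a_5 = 3.
so x = [1; 1, 3, 3, 6, 3].
Convergents (p_i = a_i*p_{i-1} + p_{i-2}, q_i = a_i*q_{i-1} + q_{i-2} with p_{-2}=0, p_{-1}=1, q_{-2}=1, q_{-1}=0), until the denominator exceeds 45:
  i=0: a_0=1, p_0 = 1*1 + 0 = 1, q_0 = 1*0 + 1 = 1.
  i=1: a_1=1, p_1 = 1*1 + 1 = 2, q_1 = 1*1 + 0 = 1.
  i=2: a_2=3, p_2 = 3*2 + 1 = 7, q_2 = 3*1 + 1 = 4.
  i=3: a_3=3, p_3 = 3*7 + 2 = 23, q_3 = 3*4 + 1 = 13.
  i=4: a_4=6, p_4 = 6*23 + 7 = 145, q_4 = 6*13 + 4 = 82.
q_4 = 82 > 45, so the last convergent with denominator <= 45 is p_3/q_3 = 23/13.
The closest fraction with denominator <= 45 is either p_3/q_3 or the intermediate fraction (k*p_3 + p_2)/(k*q_3 + q_2) with the largest k >= 1 whose denominator stays <= 45; these approach x as k grows, and every other convergent or intermediate fraction in range is farther away.
Largest k: floor((45 - q_2)/q_3) = floor((45 - 4)/13) = 3.
That gives (3*23 + 7)/(3*13 + 4) = 76/43.
Compare the errors: |x - 23/13| = |458*13 - 23*259|/(259*13) = 3/3367, and |x - 76/43| = |458*43 - 76*259|/(259*43) = 10/11137.
Cross-multiplying, 3*11137 = 33411 < 33670 = 10*3367, so 3/3367 is smaller: the convergent 23/13 is closer to x than 76/43.

23/13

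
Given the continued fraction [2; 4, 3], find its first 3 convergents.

Using the convergent recurrence p_i = a_i*p_{i-1} + p_{i-2}, q_i = a_i*q_{i-1} + q_{i-2} with p_{-2}=0, p_{-1}=1, q_{-2}=1, q_{-1}=0:
  i=0: a_0=2, p_0 = 2*1 + 0 = 2, q_0 = 2*0 + 1 = 1.
  i=1: a_1=4, p_1 = 4*2 + 1 = 9, q_1 = 4*1 + 0 = 4.
  i=2: a_2=3, p_2 = 3*9 + 2 = 29, q_2 = 3*4 + 1 = 13.

2/1, 9/4, 29/13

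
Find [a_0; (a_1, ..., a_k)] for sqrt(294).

[17; (6, 1, 4, 1, 6, 34)]

Write x_i = (sqrt(294) + m_i)/d_i with (m_0, d_0) = (0, 1). a_0 = floor(sqrt(294)) = 17, since 17^2 = 289 <= 294 < 324 = 18^2.
Iterate m_{i+1} = d_i*a_i - m_i, d_{i+1} = (294 - m_{i+1}^2)/d_i, a_{i+1} = floor((a_0 + m_{i+1})/d_{i+1}):
  m_1 = 1*17 - 0 = 17, d_1 = (294 - 17^2)/1 = 5/1 = 5, a_1 = floor((17 + 17)/5) = 6.
  m_2 = 5*6 - 17 = 13, d_2 = (294 - 13^2)/5 = 125/5 = 25, a_2 = floor((17 + 13)/25) = 1.
  m_3 = 25*1 - 13 = 12, d_3 = (294 - 12^2)/25 = 150/25 = 6, a_3 = floor((17 + 12)/6) = 4.
  m_4 = 6*4 - 12 = 12, d_4 = (294 - 12^2)/6 = 150/6 = 25, a_4 = floor((17 + 12)/25) = 1.
  m_5 = 25*1 - 12 = 13, d_5 = (294 - 13^2)/25 = 125/25 = 5, a_5 = floor((17 + 13)/5) = 6.
  m_6 = 5*6 - 13 = 17, d_6 = (294 - 17^2)/5 = 5/5 = 1, a_6 = floor((17 + 17)/1) = 34.
  m_7 = 1*34 - 17 = 17, d_7 = (294 - 17^2)/1 = 5/1 = 5: (m_7, d_7) = (m_1, d_1) = (17, 5), so from here the quotients repeat a_1, ..., a_6; the period length is 6.
Hence the expansion of sqrt(294) is a_0 = 17 followed by the repeating block 6, 1, 4, 1, 6, 34 (period 6).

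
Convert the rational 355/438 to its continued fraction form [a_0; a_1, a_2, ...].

[0; 1, 4, 3, 1, 1, 1, 1, 4]

Run the Euclidean algorithm on 355 and 438; the successive quotients are the partial quotients a_0, a_1, ... (each step inverts the fractional part left over by the previous one):
  355 = 0*438 + 355, so a_0 = 0.
  438 = 1*355 + 83, so a_1 = 1.
  355 = 4*83 + 23, so a_2 = 4.
  83 = 3*23 + 14, so a_3 = 3.
  23 = 1*14 + 9, so a_4 = 1.
  14 = 1*9 + 5, so a_5 = 1.
  9 = 1*5 + 4, so a_6 = 1.
  5 = 1*4 + 1, so a_7 = 1.
  4 = 4*1 + 0, so a_8 = 4.
The remainder reaches 0 after 9 divisions, so the expansion has 9 partial quotients, read off in order.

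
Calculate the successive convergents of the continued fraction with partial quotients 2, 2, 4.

Using the convergent recurrence p_i = a_i*p_{i-1} + p_{i-2}, q_i = a_i*q_{i-1} + q_{i-2} with p_{-2}=0, p_{-1}=1, q_{-2}=1, q_{-1}=0:
  i=0: a_0=2, p_0 = 2*1 + 0 = 2, q_0 = 2*0 + 1 = 1.
  i=1: a_1=2, p_1 = 2*2 + 1 = 5, q_1 = 2*1 + 0 = 2.
  i=2: a_2=4, p_2 = 4*5 + 2 = 22, q_2 = 4*2 + 1 = 9.

2/1, 5/2, 22/9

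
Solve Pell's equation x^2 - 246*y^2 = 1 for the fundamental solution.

(x, y) = (88805, 5662)

First expand sqrt(246) as a continued fraction. With x_i = (sqrt(246) + m_i)/d_i and (m_0, d_0) = (0, 1): a_0 = floor(sqrt(246)) = 15, since 15^2 = 225 <= 246 < 256 = 16^2.
Iterate m_{i+1} = d_i*a_i - m_i, d_{i+1} = (246 - m_{i+1}^2)/d_i, a_{i+1} = floor((a_0 + m_{i+1})/d_{i+1}):
  m_1 = 1*15 - 0 = 15, d_1 = (246 - 15^2)/1 = 21/1 = 21, a_1 = floor((15 + 15)/21) = 1.
  m_2 = 21*1 - 15 = 6, d_2 = (246 - 6^2)/21 = 210/21 = 10, a_2 = floor((15 + 6)/10) = 2.
  m_3 = 10*2 - 6 = 14, d_3 = (246 - 14^2)/10 = 50/10 = 5, a_3 = floor((15 + 14)/5) = 5.
  m_4 = 5*5 - 14 = 11, d_4 = (246 - 11^2)/5 = 125/5 = 25, a_4 = floor((15 + 11)/25) = 1.
  m_5 = 25*1 - 11 = 14, d_5 = (246 - 14^2)/25 = 50/25 = 2, a_5 = floor((15 + 14)/2) = 14.
  m_6 = 2*14 - 14 = 14, d_6 = (246 - 14^2)/2 = 50/2 = 25, a_6 = floor((15 + 14)/25) = 1.
  m_7 = 25*1 - 14 = 11, d_7 = (246 - 11^2)/25 = 125/25 = 5, a_7 = floor((15 + 11)/5) = 5.
  m_8 = 5*5 - 11 = 14, d_8 = (246 - 14^2)/5 = 50/5 = 10, a_8 = floor((15 + 14)/10) = 2.
  m_9 = 10*2 - 14 = 6, d_9 = (246 - 6^2)/10 = 210/10 = 21, a_9 = floor((15 + 6)/21) = 1.
  m_10 = 21*1 - 6 = 15, d_10 = (246 - 15^2)/21 = 21/21 = 1, a_10 = floor((15 + 15)/1) = 30.
  m_11 = 1*30 - 15 = 15, d_11 = (246 - 15^2)/1 = 21/1 = 21: (m_11, d_11) = (m_1, d_1) = (15, 21), so from here the quotients repeat a_1, ..., a_10; the period length is 10.
So sqrt(246) = [15; (1, 2, 5, 1, 14, 1, 5, 2, 1, 30)] with period length k = 10.
k is even, so the fundamental solution of x^2 - 246y^2 = 1 is (p_{k-1}, q_{k-1}) = (p_9, q_9); compute convergents through index 9.
Convergents (p_i = a_i*p_{i-1} + p_{i-2}, q_i = a_i*q_{i-1} + q_{i-2} with p_{-2}=0, p_{-1}=1, q_{-2}=1, q_{-1}=0):
  i=0: a_0=15, p_0 = 15*1 + 0 = 15, q_0 = 15*0 + 1 = 1.
  i=1: a_1=1, p_1 = 1*15 + 1 = 16, q_1 = 1*1 + 0 = 1.
  i=2: a_2=2, p_2 = 2*16 + 15 = 47, q_2 = 2*1 + 1 = 3.
  i=3: a_3=5, p_3 = 5*47 + 16 = 251, q_3 = 5*3 + 1 = 16.
  i=4: a_4=1, p_4 = 1*251 + 47 = 298, q_4 = 1*16 + 3 = 19.
  i=5: a_5=14, p_5 = 14*298 + 251 = 4423, q_5 = 14*19 + 16 = 282.
  i=6: a_6=1, p_6 = 1*4423 + 298 = 4721, q_6 = 1*282 + 19 = 301.
  i=7: a_7=5, p_7 = 5*4721 + 4423 = 28028, q_7 = 5*301 + 282 = 1787.
  i=8: a_8=2, p_8 = 2*28028 + 4721 = 60777, q_8 = 2*1787 + 301 = 3875.
  i=9: a_9=1, p_9 = 1*60777 + 28028 = 88805, q_9 = 1*3875 + 1787 = 5662.
Check: 88805^2 - 246*5662^2 = 7886328025 - 7886328024 = 1, so (x, y) = (88805, 5662) solves the equation, and by the theorem it is the least positive solution.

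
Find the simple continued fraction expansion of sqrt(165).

Write x_i = (sqrt(165) + m_i)/d_i with (m_0, d_0) = (0, 1). a_0 = floor(sqrt(165)) = 12, since 12^2 = 144 <= 165 < 169 = 13^2.
Iterate m_{i+1} = d_i*a_i - m_i, d_{i+1} = (165 - m_{i+1}^2)/d_i, a_{i+1} = floor((a_0 + m_{i+1})/d_{i+1}):
  m_1 = 1*12 - 0 = 12, d_1 = (165 - 12^2)/1 = 21/1 = 21, a_1 = floor((12 + 12)/21) = 1.
  m_2 = 21*1 - 12 = 9, d_2 = (165 - 9^2)/21 = 84/21 = 4, a_2 = floor((12 + 9)/4) = 5.
  m_3 = 4*5 - 9 = 11, d_3 = (165 - 11^2)/4 = 44/4 = 11, a_3 = floor((12 + 11)/11) = 2.
  m_4 = 11*2 - 11 = 11, d_4 = (165 - 11^2)/11 = 44/11 = 4, a_4 = floor((12 + 11)/4) = 5.
  m_5 = 4*5 - 11 = 9, d_5 = (165 - 9^2)/4 = 84/4 = 21, a_5 = floor((12 + 9)/21) = 1.
  m_6 = 21*1 - 9 = 12, d_6 = (165 - 12^2)/21 = 21/21 = 1, a_6 = floor((12 + 12)/1) = 24.
  m_7 = 1*24 - 12 = 12, d_7 = (165 - 12^2)/1 = 21/1 = 21: (m_7, d_7) = (m_1, d_1) = (12, 21), so from here the quotients repeat a_1, ..., a_6; the period length is 6.
Hence the expansion of sqrt(165) is a_0 = 12 followed by the repeating block 1, 5, 2, 5, 1, 24 (period 6).

[12; (1, 5, 2, 5, 1, 24)]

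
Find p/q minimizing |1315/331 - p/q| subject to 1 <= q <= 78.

147/37

Expand x = 1315/331 as a continued fraction with the Euclidean algorithm:
  1315 = 3*331 + 322, so a_0 = 3.
  331 = 1*322 + 9, so a_1 = 1.
  322 = 35*9 + 7, so a_2 = 35.
  9 = 1*7 + 2, so a_3 = 1.
  7 = 3*2 + 1, so a_4 = 3.
  2 = 2*1 + 0, so a_5 = 2.
so x = [3; 1, 35, 1, 3, 2].
Convergents (p_i = a_i*p_{i-1} + p_{i-2}, q_i = a_i*q_{i-1} + q_{i-2} with p_{-2}=0, p_{-1}=1, q_{-2}=1, q_{-1}=0), until the denominator exceeds 78:
  i=0: a_0=3, p_0 = 3*1 + 0 = 3, q_0 = 3*0 + 1 = 1.
  i=1: a_1=1, p_1 = 1*3 + 1 = 4, q_1 = 1*1 + 0 = 1.
  i=2: a_2=35, p_2 = 35*4 + 3 = 143, q_2 = 35*1 + 1 = 36.
  i=3: a_3=1, p_3 = 1*143 + 4 = 147, q_3 = 1*36 + 1 = 37.
  i=4: a_4=3, p_4 = 3*147 + 143 = 584, q_4 = 3*37 + 36 = 147.
q_4 = 147 > 78, so the last convergent with denominator <= 78 is p_3/q_3 = 147/37.
The closest fraction with denominator <= 78 is either p_3/q_3 or the intermediate fraction (k*p_3 + p_2)/(k*q_3 + q_2) with the largest k >= 1 whose denominator stays <= 78; these approach x as k grows, and every other convergent or intermediate fraction in range is farther away.
Largest k: floor((78 - q_2)/q_3) = floor((78 - 36)/37) = 1.
That gives (1*147 + 143)/(1*37 + 36) = 290/73.
Compare the errors: |x - 147/37| = |1315*37 - 147*331|/(331*37) = 2/12247, and |x - 290/73| = |1315*73 - 290*331|/(331*73) = 5/24163.
Cross-multiplying, 2*24163 = 48326 < 61235 = 5*12247, so 2/12247 is smaller: the convergent 147/37 is closer to x than 290/73.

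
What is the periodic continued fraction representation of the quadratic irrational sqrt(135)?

[11; (1, 1, 1, 1, 1, 1, 1, 22)]

Write x_i = (sqrt(135) + m_i)/d_i with (m_0, d_0) = (0, 1). a_0 = floor(sqrt(135)) = 11, since 11^2 = 121 <= 135 < 144 = 12^2.
Iterate m_{i+1} = d_i*a_i - m_i, d_{i+1} = (135 - m_{i+1}^2)/d_i, a_{i+1} = floor((a_0 + m_{i+1})/d_{i+1}):
  m_1 = 1*11 - 0 = 11, d_1 = (135 - 11^2)/1 = 14/1 = 14, a_1 = floor((11 + 11)/14) = 1.
  m_2 = 14*1 - 11 = 3, d_2 = (135 - 3^2)/14 = 126/14 = 9, a_2 = floor((11 + 3)/9) = 1.
  m_3 = 9*1 - 3 = 6, d_3 = (135 - 6^2)/9 = 99/9 = 11, a_3 = floor((11 + 6)/11) = 1.
  m_4 = 11*1 - 6 = 5, d_4 = (135 - 5^2)/11 = 110/11 = 10, a_4 = floor((11 + 5)/10) = 1.
  m_5 = 10*1 - 5 = 5, d_5 = (135 - 5^2)/10 = 110/10 = 11, a_5 = floor((11 + 5)/11) = 1.
  m_6 = 11*1 - 5 = 6, d_6 = (135 - 6^2)/11 = 99/11 = 9, a_6 = floor((11 + 6)/9) = 1.
  m_7 = 9*1 - 6 = 3, d_7 = (135 - 3^2)/9 = 126/9 = 14, a_7 = floor((11 + 3)/14) = 1.
  m_8 = 14*1 - 3 = 11, d_8 = (135 - 11^2)/14 = 14/14 = 1, a_8 = floor((11 + 11)/1) = 22.
  m_9 = 1*22 - 11 = 11, d_9 = (135 - 11^2)/1 = 14/1 = 14: (m_9, d_9) = (m_1, d_1) = (11, 14), so from here the quotients repeat a_1, ..., a_8; the period length is 8.
Hence the expansion of sqrt(135) is a_0 = 11 followed by the repeating block 1, 1, 1, 1, 1, 1, 1, 22 (period 8).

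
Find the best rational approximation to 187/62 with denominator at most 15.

Expand x = 187/62 as a continued fraction with the Euclidean algorithm:
  187 = 3*62 + 1, so a_0 = 3.
  62 = 62*1 + 0, so a_1 = 62.
so x = [3; 62].
Convergents (p_i = a_i*p_{i-1} + p_{i-2}, q_i = a_i*q_{i-1} + q_{i-2} with p_{-2}=0, p_{-1}=1, q_{-2}=1, q_{-1}=0), until the denominator exceeds 15:
  i=0: a_0=3, p_0 = 3*1 + 0 = 3, q_0 = 3*0 + 1 = 1.
  i=1: a_1=62, p_1 = 62*3 + 1 = 187, q_1 = 62*1 + 0 = 62.
q_1 = 62 > 15, so the last convergent with denominator <= 15 is p_0/q_0 = 3/1.
The closest fraction with denominator <= 15 is either p_0/q_0 or the intermediate fraction (k*p_0 + p_{-1})/(k*q_0 + q_{-1}) with the largest k >= 1 whose denominator stays <= 15; these approach x as k grows, and every other convergent or intermediate fraction in range is farther away.
Largest k: floor((15 - q_{-1})/q_0) = floor((15 - 0)/1) = 15 (using the seeds p_{-1} = 1, q_{-1} = 0).
That gives (15*3 + 1)/(15*1 + 0) = 46/15.
Compare the errors: |x - 3/1| = |187*1 - 3*62|/(62*1) = 1/62, and |x - 46/15| = |187*15 - 46*62|/(62*15) = 47/930.
Cross-multiplying, 1*930 = 930 < 2914 = 47*62, so 1/62 is smaller: the convergent 3/1 is closer to x than 46/15.

3/1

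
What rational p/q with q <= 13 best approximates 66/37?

Expand x = 66/37 as a continued fraction with the Euclidean algorithm:
  66 = 1*37 + 29, so a_0 = 1.
  37 = 1*29 + 8, so a_1 = 1.
  29 = 3*8 + 5, so a_2 = 3.
  8 = 1*5 + 3, so a_3 = 1.
  5 = 1*3 + 2, so a_4 = 1.
  3 = 1*2 + 1, so a_5 = 1.
  2 = 2*1 + 0, so a_6 = 2.
so x = [1; 1, 3, 1, 1, 1, 2].
Convergents (p_i = a_i*p_{i-1} + p_{i-2}, q_i = a_i*q_{i-1} + q_{i-2} with p_{-2}=0, p_{-1}=1, q_{-2}=1, q_{-1}=0), until the denominator exceeds 13:
  i=0: a_0=1, p_0 = 1*1 + 0 = 1, q_0 = 1*0 + 1 = 1.
  i=1: a_1=1, p_1 = 1*1 + 1 = 2, q_1 = 1*1 + 0 = 1.
  i=2: a_2=3, p_2 = 3*2 + 1 = 7, q_2 = 3*1 + 1 = 4.
  i=3: a_3=1, p_3 = 1*7 + 2 = 9, q_3 = 1*4 + 1 = 5.
  i=4: a_4=1, p_4 = 1*9 + 7 = 16, q_4 = 1*5 + 4 = 9.
  i=5: a_5=1, p_5 = 1*16 + 9 = 25, q_5 = 1*9 + 5 = 14.
q_5 = 14 > 13, so the last convergent with denominator <= 13 is p_4/q_4 = 16/9.
The closest fraction with denominator <= 13 is either p_4/q_4 or the intermediate fraction (k*p_4 + p_3)/(k*q_4 + q_3) with the largest k >= 1 whose denominator stays <= 13; these approach x as k grows, and every other convergent or intermediate fraction in range is farther away.
Largest k: floor((13 - q_3)/q_4) = floor((13 - 5)/9) = 0.
Since k = 0, no intermediate fraction beyond p_4/q_4 has denominator <= 13, so the convergent 16/9 is the closest (its error is |66*9 - 16*37|/(37*9) = 2/333).

16/9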